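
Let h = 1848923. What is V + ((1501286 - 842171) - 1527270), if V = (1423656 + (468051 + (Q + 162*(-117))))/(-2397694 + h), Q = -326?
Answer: -476420159932/548771 ≈ -8.6816e+5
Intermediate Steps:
V = -1872427/548771 (V = (1423656 + (468051 + (-326 + 162*(-117))))/(-2397694 + 1848923) = (1423656 + (468051 + (-326 - 18954)))/(-548771) = (1423656 + (468051 - 19280))*(-1/548771) = (1423656 + 448771)*(-1/548771) = 1872427*(-1/548771) = -1872427/548771 ≈ -3.4120)
V + ((1501286 - 842171) - 1527270) = -1872427/548771 + ((1501286 - 842171) - 1527270) = -1872427/548771 + (659115 - 1527270) = -1872427/548771 - 868155 = -476420159932/548771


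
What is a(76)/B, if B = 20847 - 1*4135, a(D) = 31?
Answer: 31/16712 ≈ 0.0018550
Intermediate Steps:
B = 16712 (B = 20847 - 4135 = 16712)
a(76)/B = 31/16712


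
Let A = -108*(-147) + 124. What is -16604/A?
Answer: -4151/4000 ≈ -1.0378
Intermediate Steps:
A = 16000 (A = 15876 + 124 = 16000)
-16604/A = -16604/16000 = -16604*1/16000 = -4151/4000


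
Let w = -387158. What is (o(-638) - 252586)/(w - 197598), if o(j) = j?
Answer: 63306/146189 ≈ 0.43304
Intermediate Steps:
(o(-638) - 252586)/(w - 197598) = (-638 - 252586)/(-387158 - 197598) = -253224/(-584756) = -253224*(-1/584756) = 63306/146189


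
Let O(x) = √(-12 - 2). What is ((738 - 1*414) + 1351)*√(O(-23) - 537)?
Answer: 1675*√(-537 + I*√14) ≈ 135.23 + 38815.0*I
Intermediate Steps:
O(x) = I*√14 (O(x) = √(-14) = I*√14)
((738 - 1*414) + 1351)*√(O(-23) - 537) = ((738 - 1*414) + 1351)*√(I*√14 - 537) = ((738 - 414) + 1351)*√(-537 + I*√14) = (324 + 1351)*√(-537 + I*√14) = 1675*√(-537 + I*√14)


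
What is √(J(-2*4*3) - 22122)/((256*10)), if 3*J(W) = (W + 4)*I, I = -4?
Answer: I*√198858/7680 ≈ 0.058064*I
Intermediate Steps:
J(W) = -16/3 - 4*W/3 (J(W) = ((W + 4)*(-4))/3 = ((4 + W)*(-4))/3 = (-16 - 4*W)/3 = -16/3 - 4*W/3)
√(J(-2*4*3) - 22122)/((256*10)) = √((-16/3 - 4*(-2*4)*3/3) - 22122)/((256*10)) = √((-16/3 - (-32)*3/3) - 22122)/2560 = √((-16/3 - 4/3*(-24)) - 22122)*(1/2560) = √((-16/3 + 32) - 22122)*(1/2560) = √(80/3 - 22122)*(1/2560) = √(-66286/3)*(1/2560) = (I*√198858/3)*(1/2560) = I*√198858/7680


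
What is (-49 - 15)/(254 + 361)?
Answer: -64/615 ≈ -0.10407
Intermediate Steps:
(-49 - 15)/(254 + 361) = -64/615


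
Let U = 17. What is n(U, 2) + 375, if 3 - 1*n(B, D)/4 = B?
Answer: 319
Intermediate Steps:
n(B, D) = 12 - 4*B
n(U, 2) + 375 = (12 - 4*17) + 375 = (12 - 68) + 375 = -56 + 375 = 319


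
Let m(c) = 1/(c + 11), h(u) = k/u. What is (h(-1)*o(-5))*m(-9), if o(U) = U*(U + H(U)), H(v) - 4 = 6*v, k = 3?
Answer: -465/2 ≈ -232.50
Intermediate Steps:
h(u) = 3/u
H(v) = 4 + 6*v
o(U) = U*(4 + 7*U) (o(U) = U*(U + (4 + 6*U)) = U*(4 + 7*U))
m(c) = 1/(11 + c)
(h(-1)*o(-5))*m(-9) = ((3/(-1))*(-5*(4 + 7*(-5))))/(11 - 9) = ((3*(-1))*(-5*(4 - 35)))/2 = -(-15)*(-31)*(1/2) = -3*155*(1/2) = -465*1/2 = -465/2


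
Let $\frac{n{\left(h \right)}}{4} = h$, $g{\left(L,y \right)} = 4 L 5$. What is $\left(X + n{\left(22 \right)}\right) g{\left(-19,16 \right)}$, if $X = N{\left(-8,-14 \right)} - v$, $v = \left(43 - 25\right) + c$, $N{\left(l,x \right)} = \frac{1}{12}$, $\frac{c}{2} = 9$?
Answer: $- \frac{59375}{3} \approx -19792.0$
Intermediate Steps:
$c = 18$ ($c = 2 \cdot 9 = 18$)
$g{\left(L,y \right)} = 20 L$
$n{\left(h \right)} = 4 h$
$N{\left(l,x \right)} = \frac{1}{12}$
$v = 36$ ($v = \left(43 - 25\right) + 18 = 18 + 18 = 36$)
$X = - \frac{431}{12}$ ($X = \frac{1}{12} - 36 = - \frac{431}{12} \approx -35.917$)
$\left(X + n{\left(22 \right)}\right) g{\left(-19,16 \right)} = \left(- \frac{431}{12} + 4 \cdot 22\right) 20 \left(-19\right) = \left(- \frac{431}{12} + 88\right) \left(-380\right) = \frac{625}{12} \left(-380\right) = - \frac{59375}{3}$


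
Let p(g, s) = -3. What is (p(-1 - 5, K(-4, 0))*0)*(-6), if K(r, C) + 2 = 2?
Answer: 0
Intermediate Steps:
K(r, C) = 0 (K(r, C) = -2 + 2 = 0)
(p(-1 - 5, K(-4, 0))*0)*(-6) = -3*0*(-6) = 0*(-6) = 0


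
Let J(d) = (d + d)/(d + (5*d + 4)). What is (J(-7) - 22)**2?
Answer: 168921/361 ≈ 467.93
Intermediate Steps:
J(d) = 2*d/(4 + 6*d) (J(d) = (2*d)/(d + (4 + 5*d)) = (2*d)/(4 + 6*d) = 2*d/(4 + 6*d))
(J(-7) - 22)**2 = (-7/(2 + 3*(-7)) - 22)**2 = (-7/(2 - 21) - 22)**2 = (-7/(-19) - 22)**2 = (-7*(-1/19) - 22)**2 = (7/19 - 22)**2 = (-411/19)**2 = 168921/361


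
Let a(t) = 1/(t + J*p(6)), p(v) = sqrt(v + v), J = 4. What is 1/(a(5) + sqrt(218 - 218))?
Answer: 5 + 8*sqrt(3) ≈ 18.856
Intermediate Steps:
p(v) = sqrt(2)*sqrt(v) (p(v) = sqrt(2*v) = sqrt(2)*sqrt(v))
a(t) = 1/(t + 8*sqrt(3)) (a(t) = 1/(t + 4*(sqrt(2)*sqrt(6))) = 1/(t + 4*(2*sqrt(3))) = 1/(t + 8*sqrt(3)))
1/(a(5) + sqrt(218 - 218)) = 1/(1/(5 + 8*sqrt(3)) + sqrt(218 - 218)) = 1/(1/(5 + 8*sqrt(3)) + sqrt(0)) = 1/(1/(5 + 8*sqrt(3)) + 0) = 1/(1/(5 + 8*sqrt(3))) = 5 + 8*sqrt(3)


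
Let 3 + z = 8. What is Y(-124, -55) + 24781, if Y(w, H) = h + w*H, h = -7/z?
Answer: 157998/5 ≈ 31600.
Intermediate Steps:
z = 5 (z = -3 + 8 = 5)
h = -7/5 ≈ -1.4000
Y(w, H) = -7/5 + H*w (Y(w, H) = -7/5 + w*H = -7/5 + H*w)
Y(-124, -55) + 24781 = (-7/5 - 55*(-124)) + 24781 = (-7/5 + 6820) + 24781 = 34093/5 + 24781 = 157998/5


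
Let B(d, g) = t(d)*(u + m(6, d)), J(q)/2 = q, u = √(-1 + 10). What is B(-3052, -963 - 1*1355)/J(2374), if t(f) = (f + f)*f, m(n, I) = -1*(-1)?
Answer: 18629408/1187 ≈ 15695.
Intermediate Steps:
m(n, I) = 1
u = 3 (u = √9 = 3)
t(f) = 2*f² (t(f) = (2*f)*f = 2*f²)
J(q) = 2*q
B(d, g) = 8*d² (B(d, g) = (2*d²)*(3 + 1) = (2*d²)*4 = 8*d²)
B(-3052, -963 - 1*1355)/J(2374) = (8*(-3052)²)/((2*2374)) = (8*9314704)/4748 = 74517632*(1/4748) = 18629408/1187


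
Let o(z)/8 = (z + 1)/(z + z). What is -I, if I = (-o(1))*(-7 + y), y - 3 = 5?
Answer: 8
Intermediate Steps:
y = 8 (y = 3 + 5 = 8)
o(z) = 4*(1 + z)/z (o(z) = 8*((z + 1)/(z + z)) = 8*((1 + z)/((2*z))) = 8*((1 + z)*(1/(2*z))) = 8*((1 + z)/(2*z)) = 4*(1 + z)/z)
I = -8 (I = (-(4 + 4/1))*(-7 + 8) = -(4 + 4*1)*1 = -(4 + 4)*1 = -1*8*1 = -8*1 = -8)
-I = -1*(-8) = 8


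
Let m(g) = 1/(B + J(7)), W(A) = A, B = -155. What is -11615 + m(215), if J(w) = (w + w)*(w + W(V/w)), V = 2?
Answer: -615596/53 ≈ -11615.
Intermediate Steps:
J(w) = 2*w*(w + 2/w) (J(w) = (w + w)*(w + 2/w) = (2*w)*(w + 2/w) = 2*w*(w + 2/w))
m(g) = -1/53 (m(g) = 1/(-155 + (4 + 2*7²)) = 1/(-155 + (4 + 2*49)) = 1/(-155 + (4 + 98)) = 1/(-155 + 102) = 1/(-53) = -1/53)
-11615 + m(215) = -11615 - 1/53 = -615596/53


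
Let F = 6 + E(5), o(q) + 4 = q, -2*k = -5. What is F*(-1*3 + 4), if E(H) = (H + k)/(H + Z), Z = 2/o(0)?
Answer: 23/3 ≈ 7.6667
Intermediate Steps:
k = 5/2 (k = -1/2*(-5) = 5/2 ≈ 2.5000)
o(q) = -4 + q
Z = -1/2 (Z = 2/(-4 + 0) = 2/(-4) = 2*(-1/4) = -1/2 ≈ -0.50000)
E(H) = (5/2 + H)/(-1/2 + H) (E(H) = (H + 5/2)/(H - 1/2) = (5/2 + H)/(-1/2 + H))
F = 23/3 (F = 6 + (5 + 2*5)/(-1 + 2*5) = 6 + (5 + 10)/(-1 + 10) = 6 + 15/9 = 6 + (1/9)*15 = 6 + 5/3 = 23/3 ≈ 7.6667)
F*(-1*3 + 4) = 23*(-1*3 + 4)/3 = 23*(-3 + 4)/3 = (23/3)*1 = 23/3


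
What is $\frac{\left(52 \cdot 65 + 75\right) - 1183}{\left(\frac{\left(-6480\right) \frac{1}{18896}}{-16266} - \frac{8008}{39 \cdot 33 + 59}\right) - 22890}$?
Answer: $- \frac{9791129667392}{98669546659213} \approx -0.099231$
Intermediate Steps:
$\frac{\left(52 \cdot 65 + 75\right) - 1183}{\left(\frac{\left(-6480\right) \frac{1}{18896}}{-16266} - \frac{8008}{39 \cdot 33 + 59}\right) - 22890} = \frac{\left(3380 + 75\right) - 1183}{\left(\left(-6480\right) \frac{1}{18896} \left(- \frac{1}{16266}\right) - \frac{8008}{1287 + 59}\right) - 22890} = \frac{3455 - 1183}{\left(\left(- \frac{405}{1181}\right) \left(- \frac{1}{16266}\right) - \frac{8008}{1346}\right) - 22890} = \frac{2272}{\left(\frac{135}{6403382} - \frac{4004}{673}\right) - 22890} = \frac{2272}{- \frac{25639050673}{4309476086} - 22890} = \frac{2272}{- \frac{98669546659213}{4309476086}} = 2272 \left(- \frac{4309476086}{98669546659213}\right) = - \frac{9791129667392}{98669546659213}$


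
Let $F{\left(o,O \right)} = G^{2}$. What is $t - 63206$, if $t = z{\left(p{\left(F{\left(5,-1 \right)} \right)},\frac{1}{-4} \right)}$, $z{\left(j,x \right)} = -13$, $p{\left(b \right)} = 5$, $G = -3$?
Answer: $-63219$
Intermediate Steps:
$F{\left(o,O \right)} = 9$ ($F{\left(o,O \right)} = \left(-3\right)^{2} = 9$)
$t = -13$
$t - 63206 = -13 - 63206 = -63219$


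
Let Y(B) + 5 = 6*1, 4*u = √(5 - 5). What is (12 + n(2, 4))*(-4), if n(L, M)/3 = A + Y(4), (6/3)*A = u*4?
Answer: -60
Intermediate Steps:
u = 0 (u = √(5 - 5)/4 = √0/4 = (¼)*0 = 0)
Y(B) = 1 (Y(B) = -5 + 6*1 = -5 + 6 = 1)
A = 0 (A = (0*4)/2 = (½)*0 = 0)
n(L, M) = 3 (n(L, M) = 3*(0 + 1) = 3*1 = 3)
(12 + n(2, 4))*(-4) = (12 + 3)*(-4) = 15*(-4) = -60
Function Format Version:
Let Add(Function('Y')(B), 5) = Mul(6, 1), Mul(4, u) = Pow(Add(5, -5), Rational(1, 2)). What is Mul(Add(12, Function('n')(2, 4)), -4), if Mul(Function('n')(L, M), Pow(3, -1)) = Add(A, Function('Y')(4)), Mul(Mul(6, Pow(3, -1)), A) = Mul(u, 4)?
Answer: -60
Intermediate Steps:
u = 0 (u = Mul(Rational(1, 4), Pow(Add(5, -5), Rational(1, 2))) = Mul(Rational(1, 4), Pow(0, Rational(1, 2))) = Mul(Rational(1, 4), 0) = 0)
Function('Y')(B) = 1 (Function('Y')(B) = Add(-5, Mul(6, 1)) = Add(-5, 6) = 1)
A = 0 (A = Mul(Rational(1, 2), Mul(0, 4)) = Mul(Rational(1, 2), 0) = 0)
Function('n')(L, M) = 3 (Function('n')(L, M) = Mul(3, Add(0, 1)) = Mul(3, 1) = 3)
Mul(Add(12, Function('n')(2, 4)), -4) = Mul(Add(12, 3), -4) = Mul(15, -4) = -60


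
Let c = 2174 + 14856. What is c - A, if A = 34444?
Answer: -17414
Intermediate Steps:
c = 17030
c - A = 17030 - 1*34444 = 17030 - 34444 = -17414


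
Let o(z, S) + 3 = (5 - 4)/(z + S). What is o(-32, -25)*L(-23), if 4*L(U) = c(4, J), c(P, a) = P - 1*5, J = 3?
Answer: 43/57 ≈ 0.75439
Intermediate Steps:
o(z, S) = -3 + 1/(S + z) (o(z, S) = -3 + (5 - 4)/(z + S) = -3 + 1/(S + z))
c(P, a) = -5 + P (c(P, a) = P - 5 = -5 + P)
L(U) = -¼ (L(U) = (-5 + 4)/4 = (¼)*(-1) = -¼)
o(-32, -25)*L(-23) = ((1 - 3*(-25) - 3*(-32))/(-25 - 32))*(-¼) = ((1 + 75 + 96)/(-57))*(-¼) = -1/57*172*(-¼) = -172/57*(-¼) = 43/57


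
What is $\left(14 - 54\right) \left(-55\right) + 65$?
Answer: $2265$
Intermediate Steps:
$\left(14 - 54\right) \left(-55\right) + 65 = \left(-40\right) \left(-55\right) + 65 = 2200 + 65 = 2265$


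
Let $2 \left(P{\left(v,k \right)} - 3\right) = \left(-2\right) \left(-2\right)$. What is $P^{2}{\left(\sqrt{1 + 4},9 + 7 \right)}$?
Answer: $25$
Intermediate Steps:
$P{\left(v,k \right)} = 5$ ($P{\left(v,k \right)} = 3 + \frac{\left(-2\right) \left(-2\right)}{2} = 3 + \frac{1}{2} \cdot 4 = 3 + 2 = 5$)
$P^{2}{\left(\sqrt{1 + 4},9 + 7 \right)} = 5^{2} = 25$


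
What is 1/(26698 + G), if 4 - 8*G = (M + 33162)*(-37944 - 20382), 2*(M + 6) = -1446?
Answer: 4/945950373 ≈ 4.2286e-9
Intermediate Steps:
M = -729 (M = -6 + (½)*(-1446) = -6 - 723 = -729)
G = 945843581/4 (G = ½ - (-729 + 33162)*(-37944 - 20382)/8 = ½ - 32433*(-58326)/8 = ½ - ⅛*(-1891687158) = ½ + 945843579/4 = 945843581/4 ≈ 2.3646e+8)
1/(26698 + G) = 1/(26698 + 945843581/4) = 1/(945950373/4) = 4/945950373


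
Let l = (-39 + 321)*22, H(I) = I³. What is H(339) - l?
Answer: 38952015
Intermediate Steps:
l = 6204 (l = 282*22 = 6204)
H(339) - l = 339³ - 1*6204 = 38958219 - 6204 = 38952015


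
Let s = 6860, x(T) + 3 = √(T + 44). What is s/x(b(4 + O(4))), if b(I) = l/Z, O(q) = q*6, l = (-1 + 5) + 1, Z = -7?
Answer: 2401/4 + 343*√2121/12 ≈ 1916.6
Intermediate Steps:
l = 5 (l = 4 + 1 = 5)
O(q) = 6*q
b(I) = -5/7 (b(I) = 5/(-7) = 5*(-⅐) = -5/7)
x(T) = -3 + √(44 + T) (x(T) = -3 + √(T + 44) = -3 + √(44 + T))
s/x(b(4 + O(4))) = 6860/(-3 + √(44 - 5/7)) = 6860/(-3 + √(303/7)) = 6860/(-3 + √2121/7)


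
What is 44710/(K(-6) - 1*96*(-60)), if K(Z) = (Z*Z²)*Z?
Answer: 22355/3528 ≈ 6.3364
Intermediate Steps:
K(Z) = Z⁴ (K(Z) = Z³*Z = Z⁴)
44710/(K(-6) - 1*96*(-60)) = 44710/((-6)⁴ - 1*96*(-60)) = 44710/(1296 - 96*(-60)) = 44710/(1296 + 5760) = 44710/7056 = 44710*(1/7056) = 22355/3528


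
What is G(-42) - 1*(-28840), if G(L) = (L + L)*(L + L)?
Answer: 35896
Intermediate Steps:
G(L) = 4*L² (G(L) = (2*L)*(2*L) = 4*L²)
G(-42) - 1*(-28840) = 4*(-42)² - 1*(-28840) = 4*1764 + 28840 = 7056 + 28840 = 35896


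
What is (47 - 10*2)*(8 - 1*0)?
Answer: 216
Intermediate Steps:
(47 - 10*2)*(8 - 1*0) = (47 - 20)*(8 + 0) = 27*8 = 216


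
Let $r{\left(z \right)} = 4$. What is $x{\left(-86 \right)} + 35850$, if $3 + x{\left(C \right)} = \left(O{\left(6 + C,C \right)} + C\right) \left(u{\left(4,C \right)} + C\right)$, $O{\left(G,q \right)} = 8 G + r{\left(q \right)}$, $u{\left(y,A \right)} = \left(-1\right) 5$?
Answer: $101549$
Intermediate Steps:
$u{\left(y,A \right)} = -5$
$O{\left(G,q \right)} = 4 + 8 G$ ($O{\left(G,q \right)} = 8 G + 4 = 4 + 8 G$)
$x{\left(C \right)} = -3 + \left(-5 + C\right) \left(52 + 9 C\right)$ ($x{\left(C \right)} = -3 + \left(\left(4 + 8 \left(6 + C\right)\right) + C\right) \left(-5 + C\right) = -3 + \left(\left(4 + \left(48 + 8 C\right)\right) + C\right) \left(-5 + C\right) = -3 + \left(\left(52 + 8 C\right) + C\right) \left(-5 + C\right) = -3 + \left(52 + 9 C\right) \left(-5 + C\right) = -3 + \left(-5 + C\right) \left(52 + 9 C\right)$)
$x{\left(-86 \right)} + 35850 = \left(-263 + 7 \left(-86\right) + 9 \left(-86\right)^{2}\right) + 35850 = \left(-263 - 602 + 9 \cdot 7396\right) + 35850 = \left(-263 - 602 + 66564\right) + 35850 = 65699 + 35850 = 101549$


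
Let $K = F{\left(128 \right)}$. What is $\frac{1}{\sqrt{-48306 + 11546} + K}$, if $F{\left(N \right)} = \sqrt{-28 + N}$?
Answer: $\frac{1}{3686} - \frac{i \sqrt{9190}}{18430} \approx 0.0002713 - 0.0052015 i$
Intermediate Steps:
$K = 10$ ($K = \sqrt{-28 + 128} = \sqrt{100} = 10$)
$\frac{1}{\sqrt{-48306 + 11546} + K} = \frac{1}{\sqrt{-48306 + 11546} + 10} = \frac{1}{\sqrt{-36760} + 10} = \frac{1}{2 i \sqrt{9190} + 10} = \frac{1}{10 + 2 i \sqrt{9190}}$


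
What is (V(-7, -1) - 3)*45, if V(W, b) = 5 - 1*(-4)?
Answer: 270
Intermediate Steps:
V(W, b) = 9 (V(W, b) = 5 + 4 = 9)
(V(-7, -1) - 3)*45 = (9 - 3)*45 = 6*45 = 270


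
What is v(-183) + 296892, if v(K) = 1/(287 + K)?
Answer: 30876769/104 ≈ 2.9689e+5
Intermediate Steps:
v(-183) + 296892 = 1/(287 - 183) + 296892 = 1/104 + 296892 = 30876769/104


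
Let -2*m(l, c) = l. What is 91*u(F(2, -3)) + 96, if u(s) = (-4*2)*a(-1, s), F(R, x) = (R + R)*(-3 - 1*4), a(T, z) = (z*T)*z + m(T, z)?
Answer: 570484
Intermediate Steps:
m(l, c) = -l/2
a(T, z) = -T/2 + T*z**2 (a(T, z) = (z*T)*z - T/2 = (T*z)*z - T/2 = T*z**2 - T/2 = -T/2 + T*z**2)
F(R, x) = -14*R (F(R, x) = (2*R)*(-3 - 4) = (2*R)*(-7) = -14*R)
u(s) = -4 + 8*s**2 (u(s) = (-4*2)*(-(-1/2 + s**2)) = -8*(1/2 - s**2) = -4 + 8*s**2)
91*u(F(2, -3)) + 96 = 91*(-4 + 8*(-14*2)**2) + 96 = 91*(-4 + 8*(-28)**2) + 96 = 91*(-4 + 8*784) + 96 = 91*(-4 + 6272) + 96 = 91*6268 + 96 = 570388 + 96 = 570484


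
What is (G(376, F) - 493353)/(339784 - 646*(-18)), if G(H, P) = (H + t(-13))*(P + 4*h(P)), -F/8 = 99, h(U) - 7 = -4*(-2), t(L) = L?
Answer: -759069/351412 ≈ -2.1601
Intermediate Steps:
h(U) = 15 (h(U) = 7 - 4*(-2) = 7 + 8 = 15)
F = -792 (F = -8*99 = -792)
G(H, P) = (-13 + H)*(60 + P) (G(H, P) = (H - 13)*(P + 4*15) = (-13 + H)*(P + 60) = (-13 + H)*(60 + P))
(G(376, F) - 493353)/(339784 - 646*(-18)) = ((-780 - 13*(-792) + 60*376 + 376*(-792)) - 493353)/(339784 - 646*(-18)) = ((-780 + 10296 + 22560 - 297792) - 493353)/(339784 + 11628) = (-265716 - 493353)/351412 = -759069*1/351412 = -759069/351412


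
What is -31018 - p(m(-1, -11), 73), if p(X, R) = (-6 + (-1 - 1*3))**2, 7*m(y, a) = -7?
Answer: -31118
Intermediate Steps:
m(y, a) = -1 (m(y, a) = (1/7)*(-7) = -1)
p(X, R) = 100 (p(X, R) = (-6 + (-1 - 3))**2 = (-6 - 4)**2 = (-10)**2 = 100)
-31018 - p(m(-1, -11), 73) = -31018 - 1*100 = -31018 - 100 = -31118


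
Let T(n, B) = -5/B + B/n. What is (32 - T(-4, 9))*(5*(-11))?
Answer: -68915/36 ≈ -1914.3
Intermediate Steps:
(32 - T(-4, 9))*(5*(-11)) = (32 - (-5/9 + 9/(-4)))*(5*(-11)) = (32 - (-5*1/9 + 9*(-1/4)))*(-55) = (32 - (-5/9 - 9/4))*(-55) = (32 - 1*(-101/36))*(-55) = (32 + 101/36)*(-55) = (1253/36)*(-55) = -68915/36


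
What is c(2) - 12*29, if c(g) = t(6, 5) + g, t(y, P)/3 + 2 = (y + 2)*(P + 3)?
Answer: -160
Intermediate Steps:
t(y, P) = -6 + 3*(2 + y)*(3 + P) (t(y, P) = -6 + 3*((y + 2)*(P + 3)) = -6 + 3*((2 + y)*(3 + P)) = -6 + 3*(2 + y)*(3 + P))
c(g) = 186 + g (c(g) = (12 + 6*5 + 9*6 + 3*5*6) + g = (12 + 30 + 54 + 90) + g = 186 + g)
c(2) - 12*29 = (186 + 2) - 12*29 = 188 - 348 = -160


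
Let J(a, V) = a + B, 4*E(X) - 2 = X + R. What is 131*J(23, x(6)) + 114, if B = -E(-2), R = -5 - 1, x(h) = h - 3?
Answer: 6647/2 ≈ 3323.5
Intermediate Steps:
x(h) = -3 + h
R = -6
E(X) = -1 + X/4 (E(X) = ½ + (X - 6)/4 = ½ + (-6 + X)/4 = ½ + (-3/2 + X/4) = -1 + X/4)
B = 3/2 (B = -(-1 + (¼)*(-2)) = -(-1 - ½) = -1*(-3/2) = 3/2 ≈ 1.5000)
J(a, V) = 3/2 + a (J(a, V) = a + 3/2 = 3/2 + a)
131*J(23, x(6)) + 114 = 131*(3/2 + 23) + 114 = 131*(49/2) + 114 = 6419/2 + 114 = 6647/2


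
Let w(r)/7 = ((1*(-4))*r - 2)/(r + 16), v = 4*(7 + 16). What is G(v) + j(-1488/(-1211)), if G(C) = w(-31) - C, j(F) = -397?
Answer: -8189/15 ≈ -545.93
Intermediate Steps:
v = 92 (v = 4*23 = 92)
w(r) = 7*(-2 - 4*r)/(16 + r) (w(r) = 7*(((1*(-4))*r - 2)/(r + 16)) = 7*((-4*r - 2)/(16 + r)) = 7*((-2 - 4*r)/(16 + r)) = 7*(-2 - 4*r)/(16 + r))
G(C) = -854/15 - C (G(C) = 14*(-1 - 2*(-31))/(16 - 31) - C = 14*(-1 + 62)/(-15) - C = 14*(-1/15)*61 - C = -854/15 - C)
G(v) + j(-1488/(-1211)) = (-854/15 - 1*92) - 397 = (-854/15 - 92) - 397 = -2234/15 - 397 = -8189/15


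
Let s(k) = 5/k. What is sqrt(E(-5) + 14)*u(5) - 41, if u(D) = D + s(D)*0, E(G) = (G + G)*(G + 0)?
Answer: -1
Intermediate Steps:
E(G) = 2*G**2 (E(G) = (2*G)*G = 2*G**2)
u(D) = D (u(D) = D + (5/D)*0 = D + 0 = D)
sqrt(E(-5) + 14)*u(5) - 41 = sqrt(2*(-5)**2 + 14)*5 - 41 = sqrt(2*25 + 14)*5 - 41 = sqrt(50 + 14)*5 - 41 = sqrt(64)*5 - 41 = 8*5 - 41 = 40 - 41 = -1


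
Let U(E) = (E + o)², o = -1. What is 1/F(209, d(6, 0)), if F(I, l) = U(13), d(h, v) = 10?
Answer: 1/144 ≈ 0.0069444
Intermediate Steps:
U(E) = (-1 + E)² (U(E) = (E - 1)² = (-1 + E)²)
F(I, l) = 144 (F(I, l) = (-1 + 13)² = 12² = 144)
1/F(209, d(6, 0)) = 1/144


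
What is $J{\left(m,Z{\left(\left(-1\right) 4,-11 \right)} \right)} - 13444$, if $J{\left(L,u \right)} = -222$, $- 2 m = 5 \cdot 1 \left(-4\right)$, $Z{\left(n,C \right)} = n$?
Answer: $-13666$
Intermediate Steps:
$m = 10$ ($m = - \frac{5 \cdot 1 \left(-4\right)}{2} = - \frac{5 \left(-4\right)}{2} = \left(- \frac{1}{2}\right) \left(-20\right) = 10$)
$J{\left(m,Z{\left(\left(-1\right) 4,-11 \right)} \right)} - 13444 = -222 - 13444 = -13666$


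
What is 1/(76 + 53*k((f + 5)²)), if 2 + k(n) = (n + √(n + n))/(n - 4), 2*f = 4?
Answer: 56115/1279727 - 16695*√2/1279727 ≈ 0.025400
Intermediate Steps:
f = 2 (f = (½)*4 = 2)
k(n) = -2 + (n + √2*√n)/(-4 + n) (k(n) = -2 + (n + √(n + n))/(n - 4) = -2 + (n + √(2*n))/(-4 + n) = -2 + (n + √2*√n)/(-4 + n))
1/(76 + 53*k((f + 5)²)) = 1/(76 + 53*((8 - (2 + 5)² + √2*√((2 + 5)²))/(-4 + (2 + 5)²))) = 1/(76 + 53*((8 - 1*7² + √2*√(7²))/(-4 + 7²))) = 1/(76 + 53*((8 - 1*49 + √2*√49)/(-4 + 49))) = 1/(76 + 53*((8 - 49 + √2*7)/45)) = 1/(76 + 53*((8 - 49 + 7*√2)/45)) = 1/(76 + 53*((-41 + 7*√2)/45)) = 1/(76 + 53*(-41/45 + 7*√2/45)) = 1/(76 + (-2173/45 + 371*√2/45)) = 1/(1247/45 + 371*√2/45)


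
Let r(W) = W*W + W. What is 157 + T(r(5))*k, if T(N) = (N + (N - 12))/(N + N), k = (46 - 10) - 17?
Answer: 861/5 ≈ 172.20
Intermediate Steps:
k = 19 (k = 36 - 17 = 19)
r(W) = W + W² (r(W) = W² + W = W + W²)
T(N) = (-12 + 2*N)/(2*N) (T(N) = (N + (-12 + N))/((2*N)) = (-12 + 2*N)*(1/(2*N)) = (-12 + 2*N)/(2*N))
157 + T(r(5))*k = 157 + ((-6 + 5*(1 + 5))/((5*(1 + 5))))*19 = 157 + ((-6 + 5*6)/((5*6)))*19 = 157 + ((-6 + 30)/30)*19 = 157 + ((1/30)*24)*19 = 157 + (⅘)*19 = 157 + 76/5 = 861/5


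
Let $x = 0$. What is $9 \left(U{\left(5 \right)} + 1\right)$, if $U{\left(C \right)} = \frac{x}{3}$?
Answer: $9$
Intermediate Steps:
$U{\left(C \right)} = 0$ ($U{\left(C \right)} = \frac{0}{3} = 0 \cdot \frac{1}{3} = 0$)
$9 \left(U{\left(5 \right)} + 1\right) = 9 \left(0 + 1\right) = 9 \cdot 1 = 9$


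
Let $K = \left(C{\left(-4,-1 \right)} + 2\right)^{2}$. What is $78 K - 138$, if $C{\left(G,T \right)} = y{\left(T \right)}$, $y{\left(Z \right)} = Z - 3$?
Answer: $174$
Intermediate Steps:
$y{\left(Z \right)} = -3 + Z$
$C{\left(G,T \right)} = -3 + T$
$K = 4$ ($K = \left(\left(-3 - 1\right) + 2\right)^{2} = \left(-4 + 2\right)^{2} = \left(-2\right)^{2} = 4$)
$78 K - 138 = 78 \cdot 4 - 138 = 312 - 138 = 174$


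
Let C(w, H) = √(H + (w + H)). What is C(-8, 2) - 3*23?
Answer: -69 + 2*I ≈ -69.0 + 2.0*I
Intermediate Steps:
C(w, H) = √(w + 2*H) (C(w, H) = √(H + (H + w)) = √(w + 2*H))
C(-8, 2) - 3*23 = √(-8 + 2*2) - 3*23 = √(-8 + 4) - 69 = √(-4) - 69 = 2*I - 69 = -69 + 2*I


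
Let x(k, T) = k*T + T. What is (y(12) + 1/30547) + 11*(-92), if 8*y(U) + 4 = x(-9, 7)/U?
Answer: -371359867/366564 ≈ -1013.1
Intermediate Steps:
x(k, T) = T + T*k (x(k, T) = T*k + T = T + T*k)
y(U) = -½ - 7/U (y(U) = -½ + ((7*(1 - 9))/U)/8 = -½ + ((7*(-8))/U)/8 = -½ + (-56/U)/8 = -½ - 7/U)
(y(12) + 1/30547) + 11*(-92) = ((½)*(-14 - 1*12)/12 + 1/30547) + 11*(-92) = ((½)*(1/12)*(-14 - 12) + 1/30547) - 1012 = ((½)*(1/12)*(-26) + 1/30547) - 1012 = (-13/12 + 1/30547) - 1012 = -397099/366564 - 1012 = -371359867/366564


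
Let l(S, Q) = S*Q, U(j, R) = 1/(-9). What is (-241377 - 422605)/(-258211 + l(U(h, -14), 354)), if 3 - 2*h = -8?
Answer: 1991946/774751 ≈ 2.5711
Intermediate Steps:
h = 11/2 (h = 3/2 - 1/2*(-8) = 3/2 + 4 = 11/2 ≈ 5.5000)
U(j, R) = -1/9
l(S, Q) = Q*S
(-241377 - 422605)/(-258211 + l(U(h, -14), 354)) = (-241377 - 422605)/(-258211 + 354*(-1/9)) = -663982/(-258211 - 118/3) = -663982/(-774751/3) = -663982*(-3/774751) = 1991946/774751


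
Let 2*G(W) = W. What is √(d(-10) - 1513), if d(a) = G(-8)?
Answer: I*√1517 ≈ 38.949*I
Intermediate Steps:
G(W) = W/2
d(a) = -4 (d(a) = (½)*(-8) = -4)
√(d(-10) - 1513) = √(-4 - 1513) = √(-1517) = I*√1517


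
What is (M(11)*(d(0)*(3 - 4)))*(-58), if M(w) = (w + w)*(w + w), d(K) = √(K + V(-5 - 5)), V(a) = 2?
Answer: 28072*√2 ≈ 39700.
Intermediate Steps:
d(K) = √(2 + K) (d(K) = √(K + 2) = √(2 + K))
M(w) = 4*w² (M(w) = (2*w)*(2*w) = 4*w²)
(M(11)*(d(0)*(3 - 4)))*(-58) = ((4*11²)*(√(2 + 0)*(3 - 4)))*(-58) = ((4*121)*(√2*(-1)))*(-58) = (484*(-√2))*(-58) = -484*√2*(-58) = 28072*√2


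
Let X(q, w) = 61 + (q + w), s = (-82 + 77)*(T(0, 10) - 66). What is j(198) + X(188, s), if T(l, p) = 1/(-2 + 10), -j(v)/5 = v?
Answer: -3293/8 ≈ -411.63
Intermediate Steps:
j(v) = -5*v
T(l, p) = 1/8
s = 2635/8 (s = (-82 + 77)*(1/8 - 66) = -5*(-527/8) = 2635/8 ≈ 329.38)
X(q, w) = 61 + q + w
j(198) + X(188, s) = -5*198 + (61 + 188 + 2635/8) = -990 + 4627/8 = -3293/8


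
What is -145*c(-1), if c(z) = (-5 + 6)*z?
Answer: 145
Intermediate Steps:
c(z) = z (c(z) = 1*z = z)
-145*c(-1) = -145*(-1) = 145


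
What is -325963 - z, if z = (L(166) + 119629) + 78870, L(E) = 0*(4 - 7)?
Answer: -524462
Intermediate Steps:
L(E) = 0 (L(E) = 0*(-3) = 0)
z = 198499 (z = (0 + 119629) + 78870 = 119629 + 78870 = 198499)
-325963 - z = -325963 - 1*198499 = -325963 - 198499 = -524462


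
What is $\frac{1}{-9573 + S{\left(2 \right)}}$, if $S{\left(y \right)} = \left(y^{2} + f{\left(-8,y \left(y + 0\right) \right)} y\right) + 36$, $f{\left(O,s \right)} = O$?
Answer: $- \frac{1}{9549} \approx -0.00010472$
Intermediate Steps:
$S{\left(y \right)} = 36 + y^{2} - 8 y$ ($S{\left(y \right)} = \left(y^{2} - 8 y\right) + 36 = 36 + y^{2} - 8 y$)
$\frac{1}{-9573 + S{\left(2 \right)}} = \frac{1}{-9573 + \left(36 + 2^{2} - 16\right)} = \frac{1}{-9573 + \left(36 + 4 - 16\right)} = \frac{1}{-9573 + 24} = \frac{1}{-9549} = - \frac{1}{9549}$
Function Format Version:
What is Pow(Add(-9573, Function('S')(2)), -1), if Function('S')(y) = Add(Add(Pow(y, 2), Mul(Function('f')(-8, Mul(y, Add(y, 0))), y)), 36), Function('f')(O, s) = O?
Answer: Rational(-1, 9549) ≈ -0.00010472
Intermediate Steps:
Function('S')(y) = Add(36, Pow(y, 2), Mul(-8, y)) (Function('S')(y) = Add(Add(Pow(y, 2), Mul(-8, y)), 36) = Add(36, Pow(y, 2), Mul(-8, y)))
Pow(Add(-9573, Function('S')(2)), -1) = Pow(Add(-9573, Add(36, Pow(2, 2), Mul(-8, 2))), -1) = Pow(Add(-9573, Add(36, 4, -16)), -1) = Pow(Add(-9573, 24), -1) = Pow(-9549, -1) = Rational(-1, 9549)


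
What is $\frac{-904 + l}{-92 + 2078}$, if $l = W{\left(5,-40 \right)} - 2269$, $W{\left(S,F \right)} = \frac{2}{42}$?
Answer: $- \frac{33316}{20853} \approx -1.5977$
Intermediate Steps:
$W{\left(S,F \right)} = \frac{1}{21}$ ($W{\left(S,F \right)} = 2 \cdot \frac{1}{42} = \frac{1}{21}$)
$l = - \frac{47648}{21}$ ($l = \frac{1}{21} - 2269 = - \frac{47648}{21} \approx -2269.0$)
$\frac{-904 + l}{-92 + 2078} = \frac{-904 - \frac{47648}{21}}{-92 + 2078} = - \frac{66632}{21 \cdot 1986} = \left(- \frac{66632}{21}\right) \frac{1}{1986} = - \frac{33316}{20853}$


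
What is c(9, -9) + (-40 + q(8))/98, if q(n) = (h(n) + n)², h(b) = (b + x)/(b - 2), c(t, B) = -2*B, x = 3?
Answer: 65545/3528 ≈ 18.579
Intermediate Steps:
h(b) = (3 + b)/(-2 + b) (h(b) = (b + 3)/(b - 2) = (3 + b)/(-2 + b))
q(n) = (n + (3 + n)/(-2 + n))² (q(n) = ((3 + n)/(-2 + n) + n)² = (n + (3 + n)/(-2 + n))²)
c(9, -9) + (-40 + q(8))/98 = -2*(-9) + (-40 + (3 + 8² - 1*8)²/(-2 + 8)²)/98 = 18 + (-40 + (3 + 64 - 8)²/6²)*(1/98) = 18 + (-40 + (1/36)*59²)*(1/98) = 18 + (-40 + (1/36)*3481)*(1/98) = 18 + (-40 + 3481/36)*(1/98) = 18 + (2041/36)*(1/98) = 18 + 2041/3528 = 65545/3528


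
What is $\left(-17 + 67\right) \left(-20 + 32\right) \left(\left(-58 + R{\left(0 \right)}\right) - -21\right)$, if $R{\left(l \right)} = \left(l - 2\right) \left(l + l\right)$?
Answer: $-22200$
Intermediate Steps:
$R{\left(l \right)} = 2 l \left(-2 + l\right)$ ($R{\left(l \right)} = \left(-2 + l\right) 2 l = 2 l \left(-2 + l\right)$)
$\left(-17 + 67\right) \left(-20 + 32\right) \left(\left(-58 + R{\left(0 \right)}\right) - -21\right) = \left(-17 + 67\right) \left(-20 + 32\right) \left(\left(-58 + 2 \cdot 0 \left(-2 + 0\right)\right) - -21\right) = 50 \cdot 12 \left(\left(-58 + 2 \cdot 0 \left(-2\right)\right) + \left(25 - 4\right)\right) = 600 \left(\left(-58 + 0\right) + 21\right) = 600 \left(-58 + 21\right) = 600 \left(-37\right) = -22200$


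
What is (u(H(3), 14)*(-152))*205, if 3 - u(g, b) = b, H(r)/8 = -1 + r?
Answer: 342760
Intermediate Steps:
H(r) = -8 + 8*r (H(r) = 8*(-1 + r) = -8 + 8*r)
u(g, b) = 3 - b
(u(H(3), 14)*(-152))*205 = ((3 - 1*14)*(-152))*205 = ((3 - 14)*(-152))*205 = -11*(-152)*205 = 1672*205 = 342760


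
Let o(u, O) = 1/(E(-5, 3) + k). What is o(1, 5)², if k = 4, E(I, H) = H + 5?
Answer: 1/144 ≈ 0.0069444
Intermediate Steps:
E(I, H) = 5 + H
o(u, O) = 1/12 (o(u, O) = 1/((5 + 3) + 4) = 1/(8 + 4) = 1/12)
o(1, 5)² = (1/12)² = 1/144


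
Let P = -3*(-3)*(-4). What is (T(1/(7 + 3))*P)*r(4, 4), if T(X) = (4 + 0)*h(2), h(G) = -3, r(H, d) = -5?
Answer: -2160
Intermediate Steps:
P = -36 (P = 9*(-4) = -36)
T(X) = -12 (T(X) = (4 + 0)*(-3) = 4*(-3) = -12)
(T(1/(7 + 3))*P)*r(4, 4) = -12*(-36)*(-5) = 432*(-5) = -2160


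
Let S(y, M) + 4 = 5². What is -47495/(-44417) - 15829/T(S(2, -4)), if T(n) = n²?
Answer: -682131398/19587897 ≈ -34.824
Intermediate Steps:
S(y, M) = 21 (S(y, M) = -4 + 5² = -4 + 25 = 21)
-47495/(-44417) - 15829/T(S(2, -4)) = -47495/(-44417) - 15829/(21²) = -47495*(-1/44417) - 15829/441 = 47495/44417 - 15829*1/441 = 47495/44417 - 15829/441 = -682131398/19587897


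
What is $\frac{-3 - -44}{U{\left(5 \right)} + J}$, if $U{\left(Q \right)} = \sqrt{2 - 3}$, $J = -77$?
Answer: $- \frac{3157}{5930} - \frac{41 i}{5930} \approx -0.53238 - 0.006914 i$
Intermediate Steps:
$U{\left(Q \right)} = i$ ($U{\left(Q \right)} = \sqrt{-1} = i$)
$\frac{-3 - -44}{U{\left(5 \right)} + J} = \frac{-3 - -44}{i - 77} = \frac{-3 + 44}{-77 + i} = 41 \frac{-77 - i}{5930} = \frac{41 \left(-77 - i\right)}{5930}$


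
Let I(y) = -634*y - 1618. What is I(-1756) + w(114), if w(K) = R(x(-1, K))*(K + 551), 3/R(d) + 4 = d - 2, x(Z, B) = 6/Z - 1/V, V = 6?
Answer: 81141108/73 ≈ 1.1115e+6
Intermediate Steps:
x(Z, B) = -1/6 + 6/Z (x(Z, B) = 6/Z - 1/6 = -1/6 + 6/Z)
I(y) = -1618 - 634*y
R(d) = 3/(-6 + d) (R(d) = 3/(-4 + (d - 2)) = 3/(-4 + (-2 + d)) = 3/(-6 + d))
w(K) = -9918/73 - 18*K/73 (w(K) = (3/(-6 + (1/6)*(36 - 1*(-1))/(-1)))*(K + 551) = (3/(-6 + (1/6)*(-1)*(36 + 1)))*(551 + K) = (3/(-6 + (1/6)*(-1)*37))*(551 + K) = (3/(-6 - 37/6))*(551 + K) = (3/(-73/6))*(551 + K) = (3*(-6/73))*(551 + K) = -18*(551 + K)/73 = -9918/73 - 18*K/73)
I(-1756) + w(114) = (-1618 - 634*(-1756)) + (-9918/73 - 18/73*114) = (-1618 + 1113304) + (-9918/73 - 2052/73) = 1111686 - 11970/73 = 81141108/73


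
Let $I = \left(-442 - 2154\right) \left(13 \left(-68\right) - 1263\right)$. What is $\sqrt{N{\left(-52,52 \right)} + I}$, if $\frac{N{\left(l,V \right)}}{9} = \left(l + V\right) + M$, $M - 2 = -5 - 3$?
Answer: $\sqrt{5573558} \approx 2360.8$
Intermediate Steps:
$M = -6$ ($M = 2 - 8 = -6$)
$N{\left(l,V \right)} = -54 + 9 V + 9 l$ ($N{\left(l,V \right)} = 9 \left(\left(l + V\right) - 6\right) = 9 \left(\left(V + l\right) - 6\right) = 9 \left(-6 + V + l\right) = -54 + 9 V + 9 l$)
$I = 5573612$ ($I = - 2596 \left(-884 - 1263\right) = \left(-2596\right) \left(-2147\right) = 5573612$)
$\sqrt{N{\left(-52,52 \right)} + I} = \sqrt{\left(-54 + 9 \cdot 52 + 9 \left(-52\right)\right) + 5573612} = \sqrt{\left(-54 + 468 - 468\right) + 5573612} = \sqrt{-54 + 5573612} = \sqrt{5573558}$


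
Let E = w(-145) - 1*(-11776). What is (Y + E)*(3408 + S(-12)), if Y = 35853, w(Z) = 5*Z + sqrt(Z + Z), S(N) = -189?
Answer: 150983976 + 3219*I*sqrt(290) ≈ 1.5098e+8 + 54818.0*I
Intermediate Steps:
w(Z) = 5*Z + sqrt(2)*sqrt(Z) (w(Z) = 5*Z + sqrt(2*Z) = 5*Z + sqrt(2)*sqrt(Z))
E = 11051 + I*sqrt(290) (E = (5*(-145) + sqrt(2)*sqrt(-145)) - 1*(-11776) = (-725 + sqrt(2)*(I*sqrt(145))) + 11776 = (-725 + I*sqrt(290)) + 11776 = 11051 + I*sqrt(290) ≈ 11051.0 + 17.029*I)
(Y + E)*(3408 + S(-12)) = (35853 + (11051 + I*sqrt(290)))*(3408 - 189) = (46904 + I*sqrt(290))*3219 = 150983976 + 3219*I*sqrt(290)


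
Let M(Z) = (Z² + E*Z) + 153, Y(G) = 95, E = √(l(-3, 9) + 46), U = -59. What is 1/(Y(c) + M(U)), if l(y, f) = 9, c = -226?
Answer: 339/1246726 + 59*√55/13713986 ≈ 0.00030382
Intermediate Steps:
E = √55 (E = √(9 + 46) = √55 ≈ 7.4162)
M(Z) = 153 + Z² + Z*√55 (M(Z) = (Z² + √55*Z) + 153 = (Z² + Z*√55) + 153 = 153 + Z² + Z*√55)
1/(Y(c) + M(U)) = 1/(95 + (153 + (-59)² - 59*√55)) = 1/(95 + (153 + 3481 - 59*√55)) = 1/(95 + (3634 - 59*√55)) = 1/(3729 - 59*√55)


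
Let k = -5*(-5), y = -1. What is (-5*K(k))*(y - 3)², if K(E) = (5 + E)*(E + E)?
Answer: -120000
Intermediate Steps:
k = 25
K(E) = 2*E*(5 + E) (K(E) = (5 + E)*(2*E) = 2*E*(5 + E))
(-5*K(k))*(y - 3)² = (-10*25*(5 + 25))*(-1 - 3)² = -10*25*30*(-4)² = -5*1500*16 = -7500*16 = -120000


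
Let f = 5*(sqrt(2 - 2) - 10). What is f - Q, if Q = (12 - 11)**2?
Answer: -51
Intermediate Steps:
Q = 1 (Q = 1**2 = 1)
f = -50 (f = 5*(sqrt(0) - 10) = 5*(0 - 10) = 5*(-10) = -50)
f - Q = -50 - 1*1 = -50 - 1 = -51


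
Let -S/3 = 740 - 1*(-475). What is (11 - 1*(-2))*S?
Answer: -47385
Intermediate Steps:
S = -3645 (S = -3*(740 - 1*(-475)) = -3*(740 + 475) = -3*1215 = -3645)
(11 - 1*(-2))*S = (11 - 1*(-2))*(-3645) = (11 + 2)*(-3645) = 13*(-3645) = -47385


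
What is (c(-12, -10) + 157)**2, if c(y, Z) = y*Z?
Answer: 76729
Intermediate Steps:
c(y, Z) = Z*y
(c(-12, -10) + 157)**2 = (-10*(-12) + 157)**2 = (120 + 157)**2 = 277**2 = 76729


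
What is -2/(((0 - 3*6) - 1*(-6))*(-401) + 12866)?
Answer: -1/8839 ≈ -0.00011313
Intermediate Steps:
-2/(((0 - 3*6) - 1*(-6))*(-401) + 12866) = -2/(((0 - 18) + 6)*(-401) + 12866) = -2/((-18 + 6)*(-401) + 12866) = -2/(-12*(-401) + 12866) = -2/(4812 + 12866) = -2/17678 = (1/17678)*(-2) = -1/8839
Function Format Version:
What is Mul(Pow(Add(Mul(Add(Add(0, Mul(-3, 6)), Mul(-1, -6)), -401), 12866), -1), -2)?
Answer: Rational(-1, 8839) ≈ -0.00011313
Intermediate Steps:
Mul(Pow(Add(Mul(Add(Add(0, Mul(-3, 6)), Mul(-1, -6)), -401), 12866), -1), -2) = Mul(Pow(Add(Mul(Add(Add(0, -18), 6), -401), 12866), -1), -2) = Mul(Pow(Add(Mul(Add(-18, 6), -401), 12866), -1), -2) = Mul(Pow(Add(Mul(-12, -401), 12866), -1), -2) = Mul(Pow(Add(4812, 12866), -1), -2) = Mul(Pow(17678, -1), -2) = Mul(Rational(1, 17678), -2) = Rational(-1, 8839)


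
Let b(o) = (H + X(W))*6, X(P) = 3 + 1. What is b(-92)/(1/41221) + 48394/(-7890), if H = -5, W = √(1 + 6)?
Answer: -975725267/3945 ≈ -2.4733e+5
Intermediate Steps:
W = √7 ≈ 2.6458
X(P) = 4
b(o) = -6 (b(o) = (-5 + 4)*6 = -1*6 = -6)
b(-92)/(1/41221) + 48394/(-7890) = -6/(1/41221) + 48394/(-7890) = -6/1/41221 + 48394*(-1/7890) = -6*41221 - 24197/3945 = -247326 - 24197/3945 = -975725267/3945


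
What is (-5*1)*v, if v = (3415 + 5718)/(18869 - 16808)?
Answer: -45665/2061 ≈ -22.157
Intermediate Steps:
v = 9133/2061 ≈ 4.4313
(-5*1)*v = -5*1*(9133/2061) = -5*9133/2061 = -45665/2061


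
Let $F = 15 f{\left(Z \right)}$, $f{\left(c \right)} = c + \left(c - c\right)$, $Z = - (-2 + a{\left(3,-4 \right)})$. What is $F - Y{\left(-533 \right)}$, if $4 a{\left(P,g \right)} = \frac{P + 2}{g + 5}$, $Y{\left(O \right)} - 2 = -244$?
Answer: $\frac{1013}{4} \approx 253.25$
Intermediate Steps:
$Y{\left(O \right)} = -242$ ($Y{\left(O \right)} = 2 - 244 = -242$)
$a{\left(P,g \right)} = \frac{2 + P}{4 \left(5 + g\right)}$ ($a{\left(P,g \right)} = \frac{\left(P + 2\right) \frac{1}{g + 5}}{4} = \frac{\left(2 + P\right) \frac{1}{5 + g}}{4} = \frac{\frac{1}{5 + g} \left(2 + P\right)}{4} = \frac{2 + P}{4 \left(5 + g\right)}$)
$Z = \frac{3}{4}$ ($Z = - (-2 + \frac{2 + 3}{4 \left(5 - 4\right)}) = - (-2 + \frac{1}{4} \cdot 1^{-1} \cdot 5) = - (-2 + \frac{1}{4} \cdot 1 \cdot 5) = - (-2 + \frac{5}{4}) = \left(-1\right) \left(- \frac{3}{4}\right) = \frac{3}{4} \approx 0.75$)
$f{\left(c \right)} = c$ ($f{\left(c \right)} = c + 0 = c$)
$F = \frac{45}{4}$ ($F = 15 \cdot \frac{3}{4} = \frac{45}{4} \approx 11.25$)
$F - Y{\left(-533 \right)} = \frac{45}{4} - -242 = \frac{45}{4} + 242 = \frac{1013}{4}$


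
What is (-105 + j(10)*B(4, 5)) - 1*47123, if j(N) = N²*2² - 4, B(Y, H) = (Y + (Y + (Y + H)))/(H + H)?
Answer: -232774/5 ≈ -46555.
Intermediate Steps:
B(Y, H) = (H + 3*Y)/(2*H) (B(Y, H) = (Y + (Y + (H + Y)))/((2*H)) = (Y + (H + 2*Y))*(1/(2*H)) = (H + 3*Y)*(1/(2*H)) = (H + 3*Y)/(2*H))
j(N) = -4 + 4*N² (j(N) = N²*4 - 4 = 4*N² - 4 = -4 + 4*N²)
(-105 + j(10)*B(4, 5)) - 1*47123 = (-105 + (-4 + 4*10²)*((½)*(5 + 3*4)/5)) - 1*47123 = (-105 + (-4 + 4*100)*((½)*(⅕)*(5 + 12))) - 47123 = (-105 + (-4 + 400)*((½)*(⅕)*17)) - 47123 = (-105 + 396*(17/10)) - 47123 = (-105 + 3366/5) - 47123 = 2841/5 - 47123 = -232774/5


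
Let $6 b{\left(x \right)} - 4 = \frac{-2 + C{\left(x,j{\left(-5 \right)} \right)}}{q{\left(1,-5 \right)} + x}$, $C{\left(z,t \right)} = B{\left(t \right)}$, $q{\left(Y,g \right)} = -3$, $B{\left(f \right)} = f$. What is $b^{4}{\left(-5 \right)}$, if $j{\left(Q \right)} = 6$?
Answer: $\frac{2401}{20736} \approx 0.11579$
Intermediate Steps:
$C{\left(z,t \right)} = t$
$b{\left(x \right)} = \frac{2}{3} + \frac{2}{3 \left(-3 + x\right)}$ ($b{\left(x \right)} = \frac{2}{3} + \frac{\left(-2 + 6\right) \frac{1}{-3 + x}}{6} = \frac{2}{3} + \frac{4 \frac{1}{-3 + x}}{6} = \frac{2}{3} + \frac{2}{3 \left(-3 + x\right)}$)
$b^{4}{\left(-5 \right)} = \left(\frac{2 \left(-2 - 5\right)}{3 \left(-3 - 5\right)}\right)^{4} = \left(\frac{2}{3} \frac{1}{-8} \left(-7\right)\right)^{4} = \left(\frac{2}{3} \left(- \frac{1}{8}\right) \left(-7\right)\right)^{4} = \left(\frac{7}{12}\right)^{4} = \frac{2401}{20736}$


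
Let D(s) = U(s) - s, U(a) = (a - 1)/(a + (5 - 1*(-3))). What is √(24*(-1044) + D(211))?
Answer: I*√134642733/73 ≈ 158.95*I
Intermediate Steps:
U(a) = (-1 + a)/(8 + a) (U(a) = (-1 + a)/(a + (5 + 3)) = (-1 + a)/(a + 8) = (-1 + a)/(8 + a))
D(s) = -s + (-1 + s)/(8 + s) (D(s) = (-1 + s)/(8 + s) - s = -s + (-1 + s)/(8 + s))
√(24*(-1044) + D(211)) = √(24*(-1044) + (-1 + 211 - 1*211*(8 + 211))/(8 + 211)) = √(-25056 + (-1 + 211 - 1*211*219)/219) = √(-25056 + (-1 + 211 - 46209)/219) = √(-25056 + (1/219)*(-45999)) = √(-25056 - 15333/73) = √(-1844421/73) = I*√134642733/73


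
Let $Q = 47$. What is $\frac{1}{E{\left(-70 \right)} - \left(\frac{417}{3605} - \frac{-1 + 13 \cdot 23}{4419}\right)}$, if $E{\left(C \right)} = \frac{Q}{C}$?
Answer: $- \frac{6372198}{4585849} \approx -1.3895$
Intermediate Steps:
$E{\left(C \right)} = \frac{47}{C}$
$\frac{1}{E{\left(-70 \right)} - \left(\frac{417}{3605} - \frac{-1 + 13 \cdot 23}{4419}\right)} = \frac{1}{\frac{47}{-70} - \left(\frac{417}{3605} - \frac{-1 + 13 \cdot 23}{4419}\right)} = \frac{1}{47 \left(- \frac{1}{70}\right) - \left(\frac{417}{3605} - \left(-1 + 299\right) \frac{1}{4419}\right)} = \frac{1}{- \frac{47}{70} + \left(298 \cdot \frac{1}{4419} - \frac{417}{3605}\right)} = \frac{1}{- \frac{47}{70} + \left(\frac{298}{4419} - \frac{417}{3605}\right)} = \frac{1}{- \frac{47}{70} - \frac{768433}{15930495}} = \frac{1}{- \frac{4585849}{6372198}} = - \frac{6372198}{4585849}$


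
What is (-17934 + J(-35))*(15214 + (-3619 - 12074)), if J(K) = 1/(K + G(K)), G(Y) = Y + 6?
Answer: 549785183/64 ≈ 8.5904e+6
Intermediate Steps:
G(Y) = 6 + Y
J(K) = 1/(6 + 2*K) (J(K) = 1/(K + (6 + K)) = 1/(6 + 2*K))
(-17934 + J(-35))*(15214 + (-3619 - 12074)) = (-17934 + 1/(2*(3 - 35)))*(15214 + (-3619 - 12074)) = (-17934 + (½)/(-32))*(15214 - 15693) = (-17934 + (½)*(-1/32))*(-479) = (-17934 - 1/64)*(-479) = -1147777/64*(-479) = 549785183/64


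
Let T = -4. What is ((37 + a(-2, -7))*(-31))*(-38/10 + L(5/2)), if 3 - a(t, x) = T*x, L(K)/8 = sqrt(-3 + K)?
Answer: 7068/5 - 1488*I*sqrt(2) ≈ 1413.6 - 2104.4*I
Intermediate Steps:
L(K) = 8*sqrt(-3 + K)
a(t, x) = 3 + 4*x (a(t, x) = 3 - (-4)*x = 3 + 4*x)
((37 + a(-2, -7))*(-31))*(-38/10 + L(5/2)) = ((37 + (3 + 4*(-7)))*(-31))*(-38/10 + 8*sqrt(-3 + 5/2)) = ((37 + (3 - 28))*(-31))*(-38*1/10 + 8*sqrt(-3 + 5*(1/2))) = ((37 - 25)*(-31))*(-19/5 + 8*sqrt(-3 + 5/2)) = (12*(-31))*(-19/5 + 8*sqrt(-1/2)) = -372*(-19/5 + 8*(I*sqrt(2)/2)) = -372*(-19/5 + 4*I*sqrt(2)) = 7068/5 - 1488*I*sqrt(2)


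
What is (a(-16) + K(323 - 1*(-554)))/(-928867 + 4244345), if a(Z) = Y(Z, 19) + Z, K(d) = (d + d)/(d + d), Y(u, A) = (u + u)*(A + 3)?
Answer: -719/3315478 ≈ -0.00021686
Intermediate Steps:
Y(u, A) = 2*u*(3 + A) (Y(u, A) = (2*u)*(3 + A) = 2*u*(3 + A))
K(d) = 1 (K(d) = (2*d)/((2*d)) = (2*d)*(1/(2*d)) = 1)
a(Z) = 45*Z (a(Z) = 2*Z*(3 + 19) + Z = 2*Z*22 + Z = 44*Z + Z = 45*Z)
(a(-16) + K(323 - 1*(-554)))/(-928867 + 4244345) = (45*(-16) + 1)/(-928867 + 4244345) = (-720 + 1)/3315478 = -719*1/3315478 = -719/3315478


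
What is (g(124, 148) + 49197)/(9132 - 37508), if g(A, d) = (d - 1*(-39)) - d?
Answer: -12309/7094 ≈ -1.7351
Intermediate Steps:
g(A, d) = 39 (g(A, d) = (d + 39) - d = (39 + d) - d = 39)
(g(124, 148) + 49197)/(9132 - 37508) = (39 + 49197)/(9132 - 37508) = 49236/(-28376) = 49236*(-1/28376) = -12309/7094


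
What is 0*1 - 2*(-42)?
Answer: 84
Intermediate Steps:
0*1 - 2*(-42) = 0 + 84 = 84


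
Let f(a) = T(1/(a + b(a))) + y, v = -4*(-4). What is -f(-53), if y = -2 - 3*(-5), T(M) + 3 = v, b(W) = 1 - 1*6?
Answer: -26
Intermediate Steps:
b(W) = -5 (b(W) = 1 - 6 = -5)
v = 16
T(M) = 13 (T(M) = -3 + 16 = 13)
y = 13 (y = -2 + 15 = 13)
f(a) = 26 (f(a) = 13 + 13 = 26)
-f(-53) = -1*26 = -26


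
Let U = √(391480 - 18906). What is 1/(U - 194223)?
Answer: -194223/37722201155 - √372574/37722201155 ≈ -5.1650e-6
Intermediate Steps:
U = √372574 ≈ 610.39
1/(U - 194223) = 1/(√372574 - 194223) = 1/(-194223 + √372574)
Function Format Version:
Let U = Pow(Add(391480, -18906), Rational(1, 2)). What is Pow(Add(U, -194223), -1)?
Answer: Add(Rational(-194223, 37722201155), Mul(Rational(-1, 37722201155), Pow(372574, Rational(1, 2)))) ≈ -5.1650e-6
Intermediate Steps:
U = Pow(372574, Rational(1, 2)) ≈ 610.39
Pow(Add(U, -194223), -1) = Pow(Add(Pow(372574, Rational(1, 2)), -194223), -1) = Pow(Add(-194223, Pow(372574, Rational(1, 2))), -1)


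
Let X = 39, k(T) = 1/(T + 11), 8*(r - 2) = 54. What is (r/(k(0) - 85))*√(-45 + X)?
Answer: -385*I*√6/3736 ≈ -0.25242*I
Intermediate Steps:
r = 35/4 (r = 2 + (⅛)*54 = 2 + 27/4 = 35/4 ≈ 8.7500)
k(T) = 1/(11 + T)
(r/(k(0) - 85))*√(-45 + X) = ((35/4)/(1/(11 + 0) - 85))*√(-45 + 39) = ((35/4)/(1/11 - 85))*√(-6) = ((35/4)/(1/11 - 85))*(I*√6) = ((35/4)/(-934/11))*(I*√6) = (-11/934*35/4)*(I*√6) = -385*I*√6/3736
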